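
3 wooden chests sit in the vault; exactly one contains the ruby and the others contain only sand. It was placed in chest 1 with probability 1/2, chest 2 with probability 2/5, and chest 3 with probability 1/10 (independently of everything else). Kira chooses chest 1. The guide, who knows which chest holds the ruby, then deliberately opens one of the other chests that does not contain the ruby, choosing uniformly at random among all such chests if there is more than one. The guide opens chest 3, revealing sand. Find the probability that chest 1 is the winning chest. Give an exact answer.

Condition on the true location of the ruby.
If it is in chest 1 (prior 1/2): the guide has 2 equally likely choices, so probability 1/2; weight (1/2)·(1/2) = 1/4.
If it is in chest 2 (prior 2/5): the guide has no choice, probability 1; weight (2/5)·1 = 2/5.
If it is in chest 3 (prior 1/10): the guide opened chest 3, so this case is ruled out; weight (1/10)·0 = 0.
The weights sum to 13/20.
So P(the ruby in chest 1 | the guide opened chest 3) = (1/4) / (13/20) = 5/13.

5/13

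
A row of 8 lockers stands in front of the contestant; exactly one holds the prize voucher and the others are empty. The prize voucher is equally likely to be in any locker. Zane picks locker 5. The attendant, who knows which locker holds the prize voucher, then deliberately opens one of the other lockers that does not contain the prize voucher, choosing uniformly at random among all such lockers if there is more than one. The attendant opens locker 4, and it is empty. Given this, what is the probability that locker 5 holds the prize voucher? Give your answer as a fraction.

Condition on the true location of the prize voucher.
If it is in any of lockers 1, 2, 3, 6, 7, and 8 (prior 1/8 each): the attendant has 6 equally likely choices, so probability 1/6; weight (1/8)·(1/6) = 1/48 each.
If it is in locker 4 (prior 1/8): the attendant opened locker 4, so this case is ruled out; weight (1/8)·0 = 0.
If it is in locker 5 (prior 1/8): the attendant has 7 equally likely choices, so probability 1/7; weight (1/8)·(1/7) = 1/56.
The weights sum to 1/7.
So P(the prize voucher in locker 5 | the attendant opened locker 4) = (1/56) / (1/7) = 1/8.

1/8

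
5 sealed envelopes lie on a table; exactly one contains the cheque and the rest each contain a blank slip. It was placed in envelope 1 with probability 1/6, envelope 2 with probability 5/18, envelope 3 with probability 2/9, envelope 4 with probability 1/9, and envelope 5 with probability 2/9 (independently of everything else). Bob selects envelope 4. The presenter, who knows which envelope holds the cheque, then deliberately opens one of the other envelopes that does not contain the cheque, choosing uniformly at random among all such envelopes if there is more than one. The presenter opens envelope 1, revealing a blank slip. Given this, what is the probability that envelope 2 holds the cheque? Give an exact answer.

Condition on the true location of the cheque.
If it is in envelope 1 (prior 1/6): the presenter opened envelope 1, so this case is ruled out; weight (1/6)·0 = 0.
If it is in envelope 2 (prior 5/18): the presenter has 3 equally likely choices, so probability 1/3; weight (5/18)·(1/3) = 5/54.
If it is in either of envelopes 3 and 5 (prior 2/9 each): the presenter has 3 equally likely choices, so probability 1/3; weight (2/9)·(1/3) = 2/27 each.
If it is in envelope 4 (prior 1/9): the presenter has 4 equally likely choices, so probability 1/4; weight (1/9)·(1/4) = 1/36.
The weights sum to 29/108.
So P(the cheque in envelope 2 | the presenter opened envelope 1) = (5/54) / (29/108) = 10/29.

10/29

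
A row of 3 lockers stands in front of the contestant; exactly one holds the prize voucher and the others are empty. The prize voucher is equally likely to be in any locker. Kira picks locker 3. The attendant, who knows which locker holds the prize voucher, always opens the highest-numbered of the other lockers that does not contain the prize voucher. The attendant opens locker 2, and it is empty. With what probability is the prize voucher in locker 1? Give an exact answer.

1/2

Condition on the true location of the prize voucher.
If it is in either of lockers 1 and 3 (prior 1/3 each): locker 2 is the highest-numbered option available, probability 1; weight (1/3)·1 = 1/3 each.
If it is in locker 2 (prior 1/3): the attendant opened locker 2, so this case is ruled out; weight (1/3)·0 = 0.
The weights sum to 2/3.
So P(the prize voucher in locker 1 | the attendant opened locker 2) = (1/3) / (2/3) = 1/2.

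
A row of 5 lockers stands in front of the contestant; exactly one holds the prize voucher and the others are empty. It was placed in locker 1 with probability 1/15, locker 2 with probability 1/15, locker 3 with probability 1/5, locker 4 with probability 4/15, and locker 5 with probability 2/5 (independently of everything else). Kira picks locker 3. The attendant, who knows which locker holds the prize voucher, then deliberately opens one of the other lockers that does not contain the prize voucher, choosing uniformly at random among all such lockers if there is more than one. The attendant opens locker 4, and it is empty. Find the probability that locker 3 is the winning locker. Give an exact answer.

9/41

Consider each possible location of the prize voucher in turn.
If it is in either of lockers 1 and 2 (prior 1/15 each): the attendant has 3 equally likely choices, so probability 1/3; weight (1/15)·(1/3) = 1/45 each.
If it is in locker 3 (prior 1/5): the attendant has 4 equally likely choices, so probability 1/4; weight (1/5)·(1/4) = 1/20.
If it is in locker 4 (prior 4/15): the attendant opened locker 4, so this case is ruled out; weight (4/15)·0 = 0.
If it is in locker 5 (prior 2/5): the attendant has 3 equally likely choices, so probability 1/3; weight (2/5)·(1/3) = 2/15.
The weights sum to 41/180.
So P(the prize voucher in locker 3 | the attendant opened locker 4) = (1/20) / (41/180) = 9/41.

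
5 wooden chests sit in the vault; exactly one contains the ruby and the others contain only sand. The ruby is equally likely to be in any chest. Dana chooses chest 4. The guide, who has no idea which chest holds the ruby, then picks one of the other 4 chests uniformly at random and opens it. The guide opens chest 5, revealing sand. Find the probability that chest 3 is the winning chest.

1/4

Apply Bayes' rule, conditioning on where the ruby actually is.
If it is in any of chests 1, 2, 3, and 4 (prior 1/5 each): the guide picks chest 5 with probability 1/4 regardless, and it is not the prize; weight (1/5)·(1/4) = 1/20 each.
If it is in chest 5 (prior 1/5): the guide opened chest 5, so this case is ruled out; weight (1/5)·0 = 0.
The weights sum to 1/5.
So P(the ruby in chest 3 | the guide opened chest 5) = (1/20) / (1/5) = 1/4.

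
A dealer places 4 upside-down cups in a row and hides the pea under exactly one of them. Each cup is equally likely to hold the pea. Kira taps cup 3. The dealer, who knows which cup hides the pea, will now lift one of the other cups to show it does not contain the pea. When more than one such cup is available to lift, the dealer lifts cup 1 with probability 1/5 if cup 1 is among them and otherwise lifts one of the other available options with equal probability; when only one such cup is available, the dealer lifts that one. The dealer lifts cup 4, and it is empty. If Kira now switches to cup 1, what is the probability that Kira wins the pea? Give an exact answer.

5/17

Apply Bayes' rule, conditioning on where the pea actually is.
If it is under cup 1 (prior 1/4): cup 1 holds the prize so is unavailable; the dealer chooses uniformly among the 2 others, probability 1/2; weight (1/4)·(1/2) = 1/8.
If it is under cup 2 (prior 1/4): cup 1 is available but not opened, probability 4/5; weight (1/4)·(4/5) = 1/5.
If it is under cup 3 (prior 1/4): cup 1 is available but not opened; cup 4 gets probability (1 − 1/5)/2 = 2/5; weight (1/4)·(2/5) = 1/10.
If it is under cup 4 (prior 1/4): the dealer opened cup 4, so this case is ruled out; weight (1/4)·0 = 0.
The weights sum to 17/40.
So P(the pea under cup 1 | the dealer opened cup 4) = (1/8) / (17/40) = 5/17.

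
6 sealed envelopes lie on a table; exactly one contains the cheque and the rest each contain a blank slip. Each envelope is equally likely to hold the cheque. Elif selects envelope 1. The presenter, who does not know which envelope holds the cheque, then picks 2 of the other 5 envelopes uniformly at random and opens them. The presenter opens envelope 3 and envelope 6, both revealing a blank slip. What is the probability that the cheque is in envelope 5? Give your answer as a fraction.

Consider each possible location of the cheque in turn.
If it is in any of envelopes 1, 2, 4, and 5 (prior 1/6 each): the presenter picks exactly this set with probability 1/10 regardless, and none is the prize; weight (1/6)·(1/10) = 1/60 each.
If it is in either of envelopes 3 and 6 (prior 1/6 each): that envelope was opened and seen not to hold the prize — ruled out; weight (1/6)·0 = 0 each.
The weights sum to 1/15.
So P(the cheque in envelope 5 | the presenter opened envelope 3 and envelope 6) = (1/60) / (1/15) = 1/4.

1/4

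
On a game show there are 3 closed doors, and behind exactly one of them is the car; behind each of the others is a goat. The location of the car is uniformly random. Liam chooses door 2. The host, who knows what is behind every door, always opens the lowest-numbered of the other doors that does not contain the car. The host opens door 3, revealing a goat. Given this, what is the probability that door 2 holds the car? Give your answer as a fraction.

0

Condition on the true location of the car.
If it is behind door 1 (prior 1/3): door 3 is the lowest-numbered option available, probability 1; weight (1/3)·1 = 1/3.
If it is behind door 2 (prior 1/3): the host would have opened door 1 instead, probability 0; weight (1/3)·0 = 0.
If it is behind door 3 (prior 1/3): the host opened door 3, so this case is ruled out; weight (1/3)·0 = 0.
The weights sum to 1/3.
So P(the car behind door 2 | the host opened door 3) = 0 / (1/3) = 0.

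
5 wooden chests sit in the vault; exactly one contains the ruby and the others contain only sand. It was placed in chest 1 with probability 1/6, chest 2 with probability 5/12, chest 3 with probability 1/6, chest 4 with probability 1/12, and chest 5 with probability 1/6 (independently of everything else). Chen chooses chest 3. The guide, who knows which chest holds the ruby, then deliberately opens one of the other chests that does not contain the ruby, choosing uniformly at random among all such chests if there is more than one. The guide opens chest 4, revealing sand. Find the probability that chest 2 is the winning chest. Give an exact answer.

10/21

Consider each possible location of the ruby in turn.
If it is in either of chests 1 and 5 (prior 1/6 each): the guide has 3 equally likely choices, so probability 1/3; weight (1/6)·(1/3) = 1/18 each.
If it is in chest 2 (prior 5/12): the guide has 3 equally likely choices, so probability 1/3; weight (5/12)·(1/3) = 5/36.
If it is in chest 3 (prior 1/6): the guide has 4 equally likely choices, so probability 1/4; weight (1/6)·(1/4) = 1/24.
If it is in chest 4 (prior 1/12): the guide opened chest 4, so this case is ruled out; weight (1/12)·0 = 0.
The weights sum to 7/24.
So P(the ruby in chest 2 | the guide opened chest 4) = (5/36) / (7/24) = 10/21.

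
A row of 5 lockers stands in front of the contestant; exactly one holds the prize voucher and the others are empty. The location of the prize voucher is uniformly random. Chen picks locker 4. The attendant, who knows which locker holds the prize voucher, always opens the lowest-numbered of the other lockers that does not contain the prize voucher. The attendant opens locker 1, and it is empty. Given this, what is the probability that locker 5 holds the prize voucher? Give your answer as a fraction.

1/4

Condition on the true location of the prize voucher.
If it is in locker 1 (prior 1/5): the attendant opened locker 1, so this case is ruled out; weight (1/5)·0 = 0.
If it is in any of lockers 2, 3, 4, and 5 (prior 1/5 each): locker 1 is the lowest-numbered option available, probability 1; weight (1/5)·1 = 1/5 each.
The weights sum to 4/5.
So P(the prize voucher in locker 5 | the attendant opened locker 1) = (1/5) / (4/5) = 1/4.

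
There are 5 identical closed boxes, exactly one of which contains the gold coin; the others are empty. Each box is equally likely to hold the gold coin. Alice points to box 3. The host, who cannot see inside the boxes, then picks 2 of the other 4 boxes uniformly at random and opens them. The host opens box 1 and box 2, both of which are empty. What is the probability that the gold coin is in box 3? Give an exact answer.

Apply Bayes' rule, conditioning on where the gold coin actually is.
If it is in either of boxes 1 and 2 (prior 1/5 each): that box was opened and seen not to hold the prize — ruled out; weight (1/5)·0 = 0 each.
If it is in any of boxes 3, 4, and 5 (prior 1/5 each): the host picks exactly this set with probability 1/6 regardless, and none is the prize; weight (1/5)·(1/6) = 1/30 each.
The weights sum to 1/10.
So P(the gold coin in box 3 | the host opened box 1 and box 2) = (1/30) / (1/10) = 1/3.

1/3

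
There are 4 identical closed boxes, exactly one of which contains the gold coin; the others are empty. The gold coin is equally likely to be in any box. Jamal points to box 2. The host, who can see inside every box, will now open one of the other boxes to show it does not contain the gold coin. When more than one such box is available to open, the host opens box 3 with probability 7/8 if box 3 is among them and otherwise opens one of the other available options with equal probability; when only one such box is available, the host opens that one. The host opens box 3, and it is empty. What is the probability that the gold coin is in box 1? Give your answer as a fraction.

Apply Bayes' rule, conditioning on where the gold coin actually is.
If it is in any of boxes 1, 2, and 4 (prior 1/4 each): box 3 is available, opened with probability 7/8; weight (1/4)·(7/8) = 7/32 each.
If it is in box 3 (prior 1/4): the host opened box 3, so this case is ruled out; weight (1/4)·0 = 0.
The weights sum to 21/32.
So P(the gold coin in box 1 | the host opened box 3) = (7/32) / (21/32) = 1/3.

1/3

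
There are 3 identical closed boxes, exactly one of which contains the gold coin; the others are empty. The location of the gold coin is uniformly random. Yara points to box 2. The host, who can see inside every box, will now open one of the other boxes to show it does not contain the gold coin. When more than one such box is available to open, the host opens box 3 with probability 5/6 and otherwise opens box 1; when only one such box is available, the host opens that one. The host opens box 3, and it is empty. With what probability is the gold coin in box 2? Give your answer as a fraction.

5/11

Condition on the true location of the gold coin.
If it is in box 1 (prior 1/3): only box 3 is available, probability 1; weight (1/3)·1 = 1/3.
If it is in box 2 (prior 1/3): box 3 is available, opened with probability 5/6; weight (1/3)·(5/6) = 5/18.
If it is in box 3 (prior 1/3): the host opened box 3, so this case is ruled out; weight (1/3)·0 = 0.
The weights sum to 11/18.
So P(the gold coin in box 2 | the host opened box 3) = (5/18) / (11/18) = 5/11.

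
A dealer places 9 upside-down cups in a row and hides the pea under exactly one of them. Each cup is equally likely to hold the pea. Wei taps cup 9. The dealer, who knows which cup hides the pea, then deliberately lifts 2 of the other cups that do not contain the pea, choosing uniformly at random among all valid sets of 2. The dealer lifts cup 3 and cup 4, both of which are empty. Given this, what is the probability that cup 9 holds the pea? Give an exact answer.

1/9

Condition on the true location of the pea.
If it is under any of cups 1, 2, 5, 6, 7, and 8 (prior 1/9 each): the dealer has 21 equally likely choices, so probability 1/21; weight (1/9)·(1/21) = 1/189 each.
If it is under either of cups 3 and 4 (prior 1/9 each): that cup was opened and seen not to hold the prize — ruled out; weight (1/9)·0 = 0 each.
If it is under cup 9 (prior 1/9): the dealer has 28 equally likely choices, so probability 1/28; weight (1/9)·(1/28) = 1/252.
The weights sum to 1/28.
So P(the pea under cup 9 | the dealer opened cup 3 and cup 4) = (1/252) / (1/28) = 1/9.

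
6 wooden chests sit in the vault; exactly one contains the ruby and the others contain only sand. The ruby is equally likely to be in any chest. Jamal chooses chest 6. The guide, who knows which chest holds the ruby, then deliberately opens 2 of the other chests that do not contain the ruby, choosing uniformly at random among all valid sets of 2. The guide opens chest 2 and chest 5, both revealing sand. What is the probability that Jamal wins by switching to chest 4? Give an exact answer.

5/18

Condition on the true location of the ruby.
If it is in any of chests 1, 3, and 4 (prior 1/6 each): the guide has 6 equally likely choices, so probability 1/6; weight (1/6)·(1/6) = 1/36 each.
If it is in either of chests 2 and 5 (prior 1/6 each): that chest was opened and seen not to hold the prize — ruled out; weight (1/6)·0 = 0 each.
If it is in chest 6 (prior 1/6): the guide has 10 equally likely choices, so probability 1/10; weight (1/6)·(1/10) = 1/60.
The weights sum to 1/10.
So P(the ruby in chest 4 | the guide opened chest 2 and chest 5) = (1/36) / (1/10) = 5/18.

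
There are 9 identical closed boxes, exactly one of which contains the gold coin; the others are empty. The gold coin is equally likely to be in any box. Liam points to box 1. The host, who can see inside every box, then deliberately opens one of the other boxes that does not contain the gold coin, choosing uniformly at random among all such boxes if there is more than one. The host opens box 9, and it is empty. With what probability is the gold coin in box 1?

1/9

Consider each possible location of the gold coin in turn.
If it is in box 1 (prior 1/9): the host has 8 equally likely choices, so probability 1/8; weight (1/9)·(1/8) = 1/72.
If it is in any of boxes 2, 3, 4, 5, 6, 7, and 8 (prior 1/9 each): the host has 7 equally likely choices, so probability 1/7; weight (1/9)·(1/7) = 1/63 each.
If it is in box 9 (prior 1/9): the host opened box 9, so this case is ruled out; weight (1/9)·0 = 0.
The weights sum to 1/8.
So P(the gold coin in box 1 | the host opened box 9) = (1/72) / (1/8) = 1/9.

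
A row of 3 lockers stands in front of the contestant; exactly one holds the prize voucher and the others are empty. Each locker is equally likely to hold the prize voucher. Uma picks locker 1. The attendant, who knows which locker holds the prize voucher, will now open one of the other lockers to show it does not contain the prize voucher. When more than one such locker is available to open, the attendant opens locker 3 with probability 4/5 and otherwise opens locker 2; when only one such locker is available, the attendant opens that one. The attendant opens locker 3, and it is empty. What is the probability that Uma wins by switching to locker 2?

5/9

Consider each possible location of the prize voucher in turn.
If it is in locker 1 (prior 1/3): locker 3 is available, opened with probability 4/5; weight (1/3)·(4/5) = 4/15.
If it is in locker 2 (prior 1/3): only locker 3 is available, probability 1; weight (1/3)·1 = 1/3.
If it is in locker 3 (prior 1/3): the attendant opened locker 3, so this case is ruled out; weight (1/3)·0 = 0.
The weights sum to 3/5.
So P(the prize voucher in locker 2 | the attendant opened locker 3) = (1/3) / (3/5) = 5/9.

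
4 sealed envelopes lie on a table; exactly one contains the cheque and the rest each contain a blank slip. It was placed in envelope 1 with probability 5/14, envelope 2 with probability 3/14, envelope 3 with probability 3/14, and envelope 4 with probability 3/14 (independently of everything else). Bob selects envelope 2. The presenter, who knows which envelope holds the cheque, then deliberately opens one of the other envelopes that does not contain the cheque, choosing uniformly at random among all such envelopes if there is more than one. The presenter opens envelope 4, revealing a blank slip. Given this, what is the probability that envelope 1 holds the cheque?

Apply Bayes' rule, conditioning on where the cheque actually is.
If it is in envelope 1 (prior 5/14): the presenter has 2 equally likely choices, so probability 1/2; weight (5/14)·(1/2) = 5/28.
If it is in envelope 2 (prior 3/14): the presenter has 3 equally likely choices, so probability 1/3; weight (3/14)·(1/3) = 1/14.
If it is in envelope 3 (prior 3/14): the presenter has 2 equally likely choices, so probability 1/2; weight (3/14)·(1/2) = 3/28.
If it is in envelope 4 (prior 3/14): the presenter opened envelope 4, so this case is ruled out; weight (3/14)·0 = 0.
The weights sum to 5/14.
So P(the cheque in envelope 1 | the presenter opened envelope 4) = (5/28) / (5/14) = 1/2.

1/2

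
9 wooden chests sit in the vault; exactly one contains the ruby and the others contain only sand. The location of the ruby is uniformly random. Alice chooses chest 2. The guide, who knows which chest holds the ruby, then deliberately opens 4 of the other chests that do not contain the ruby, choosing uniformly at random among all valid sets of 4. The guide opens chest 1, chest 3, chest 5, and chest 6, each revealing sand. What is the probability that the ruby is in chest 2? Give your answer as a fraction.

Apply Bayes' rule, conditioning on where the ruby actually is.
If it is in any of chests 1, 3, 5, and 6 (prior 1/9 each): that chest was opened and seen not to hold the prize — ruled out; weight (1/9)·0 = 0 each.
If it is in chest 2 (prior 1/9): the guide has 70 equally likely choices, so probability 1/70; weight (1/9)·(1/70) = 1/630.
If it is in any of chests 4, 7, 8, and 9 (prior 1/9 each): the guide has 35 equally likely choices, so probability 1/35; weight (1/9)·(1/35) = 1/315 each.
The weights sum to 1/70.
So P(the ruby in chest 2 | the guide opened chest 1, chest 3, chest 5, and chest 6) = (1/630) / (1/70) = 1/9.

1/9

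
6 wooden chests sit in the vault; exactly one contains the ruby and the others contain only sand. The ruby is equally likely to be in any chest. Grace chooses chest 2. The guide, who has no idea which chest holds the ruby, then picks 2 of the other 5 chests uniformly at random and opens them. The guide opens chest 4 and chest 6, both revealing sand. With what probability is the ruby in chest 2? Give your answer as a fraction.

Because the guide chose which chests to open without knowing where the ruby is, the choice is independent of the prize location. Learning that none of the 2 opened chests holds the ruby simply rules out those 2 locations and leaves the remaining 4 chests still equally likely by symmetry.
So P(the ruby in chest 2) = 1/4.

1/4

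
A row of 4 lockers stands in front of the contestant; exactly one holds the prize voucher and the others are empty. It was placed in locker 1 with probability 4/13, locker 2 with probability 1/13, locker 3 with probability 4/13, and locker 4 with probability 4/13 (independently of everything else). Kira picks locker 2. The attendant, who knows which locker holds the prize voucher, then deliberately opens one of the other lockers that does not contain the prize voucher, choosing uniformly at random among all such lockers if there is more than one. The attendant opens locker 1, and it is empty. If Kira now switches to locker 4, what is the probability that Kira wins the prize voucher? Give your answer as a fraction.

Consider each possible location of the prize voucher in turn.
If it is in locker 1 (prior 4/13): the attendant opened locker 1, so this case is ruled out; weight (4/13)·0 = 0.
If it is in locker 2 (prior 1/13): the attendant has 3 equally likely choices, so probability 1/3; weight (1/13)·(1/3) = 1/39.
If it is in either of lockers 3 and 4 (prior 4/13 each): the attendant has 2 equally likely choices, so probability 1/2; weight (4/13)·(1/2) = 2/13 each.
The weights sum to 1/3.
So P(the prize voucher in locker 4 | the attendant opened locker 1) = (2/13) / (1/3) = 6/13.

6/13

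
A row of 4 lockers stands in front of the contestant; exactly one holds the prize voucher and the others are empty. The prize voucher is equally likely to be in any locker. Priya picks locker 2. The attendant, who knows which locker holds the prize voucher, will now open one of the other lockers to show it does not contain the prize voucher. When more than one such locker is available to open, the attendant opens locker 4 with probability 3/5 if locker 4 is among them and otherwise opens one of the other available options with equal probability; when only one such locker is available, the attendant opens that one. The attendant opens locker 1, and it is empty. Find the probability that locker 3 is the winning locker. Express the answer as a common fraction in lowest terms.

Condition on the true location of the prize voucher.
If it is in locker 1 (prior 1/4): the attendant opened locker 1, so this case is ruled out; weight (1/4)·0 = 0.
If it is in locker 2 (prior 1/4): locker 4 is available but not opened; locker 1 gets probability (1 − 3/5)/2 = 1/5; weight (1/4)·(1/5) = 1/20.
If it is in locker 3 (prior 1/4): locker 4 is available but not opened, probability 2/5; weight (1/4)·(2/5) = 1/10.
If it is in locker 4 (prior 1/4): locker 4 holds the prize so is unavailable; the attendant chooses uniformly among the 2 others, probability 1/2; weight (1/4)·(1/2) = 1/8.
The weights sum to 11/40.
So P(the prize voucher in locker 3 | the attendant opened locker 1) = (1/10) / (11/40) = 4/11.

4/11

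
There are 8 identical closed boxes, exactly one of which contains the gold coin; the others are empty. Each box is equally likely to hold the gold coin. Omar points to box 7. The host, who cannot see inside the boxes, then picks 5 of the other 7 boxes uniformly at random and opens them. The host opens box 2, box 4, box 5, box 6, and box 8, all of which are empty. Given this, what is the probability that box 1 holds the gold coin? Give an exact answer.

Apply Bayes' rule, conditioning on where the gold coin actually is.
If it is in any of boxes 1, 3, and 7 (prior 1/8 each): the host picks exactly this set with probability 1/21 regardless, and none is the prize; weight (1/8)·(1/21) = 1/168 each.
If it is in any of boxes 2, 4, 5, 6, and 8 (prior 1/8 each): that box was opened and seen not to hold the prize — ruled out; weight (1/8)·0 = 0 each.
The weights sum to 1/56.
So P(the gold coin in box 1 | the host opened box 2, box 4, box 5, box 6, and box 8) = (1/168) / (1/56) = 1/3.

1/3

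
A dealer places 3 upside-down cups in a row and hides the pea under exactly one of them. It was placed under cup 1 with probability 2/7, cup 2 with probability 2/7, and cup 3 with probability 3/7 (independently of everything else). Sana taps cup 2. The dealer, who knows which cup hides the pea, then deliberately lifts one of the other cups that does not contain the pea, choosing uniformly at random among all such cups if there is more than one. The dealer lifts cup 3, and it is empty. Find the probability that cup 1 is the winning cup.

2/3

Apply Bayes' rule, conditioning on where the pea actually is.
If it is under cup 1 (prior 2/7): the dealer has no choice, probability 1; weight (2/7)·1 = 2/7.
If it is under cup 2 (prior 2/7): the dealer has 2 equally likely choices, so probability 1/2; weight (2/7)·(1/2) = 1/7.
If it is under cup 3 (prior 3/7): the dealer opened cup 3, so this case is ruled out; weight (3/7)·0 = 0.
The weights sum to 3/7.
So P(the pea under cup 1 | the dealer opened cup 3) = (2/7) / (3/7) = 2/3.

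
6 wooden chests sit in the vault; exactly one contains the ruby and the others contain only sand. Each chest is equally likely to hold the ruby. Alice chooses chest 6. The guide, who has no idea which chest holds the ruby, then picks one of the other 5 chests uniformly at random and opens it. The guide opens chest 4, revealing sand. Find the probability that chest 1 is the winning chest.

Apply Bayes' rule, conditioning on where the ruby actually is.
If it is in any of chests 1, 2, 3, 5, and 6 (prior 1/6 each): the guide picks chest 4 with probability 1/5 regardless, and it is not the prize; weight (1/6)·(1/5) = 1/30 each.
If it is in chest 4 (prior 1/6): the guide opened chest 4, so this case is ruled out; weight (1/6)·0 = 0.
The weights sum to 1/6.
So P(the ruby in chest 1 | the guide opened chest 4) = (1/30) / (1/6) = 1/5.

1/5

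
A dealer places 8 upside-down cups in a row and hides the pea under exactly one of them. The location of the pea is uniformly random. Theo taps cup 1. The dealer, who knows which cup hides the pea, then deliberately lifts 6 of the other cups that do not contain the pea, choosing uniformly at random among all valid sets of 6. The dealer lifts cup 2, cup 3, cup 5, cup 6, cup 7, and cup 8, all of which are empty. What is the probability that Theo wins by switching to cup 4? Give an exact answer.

7/8

Consider each possible location of the pea in turn.
If it is under cup 1 (prior 1/8): the dealer has 7 equally likely choices, so probability 1/7; weight (1/8)·(1/7) = 1/56.
If it is under any of cups 2, 3, 5, 6, 7, and 8 (prior 1/8 each): that cup was opened and seen not to hold the prize — ruled out; weight (1/8)·0 = 0 each.
If it is under cup 4 (prior 1/8): the dealer has no choice, probability 1; weight (1/8)·1 = 1/8.
The weights sum to 1/7.
So P(the pea under cup 4 | the dealer opened cup 2, cup 3, cup 5, cup 6, cup 7, and cup 8) = (1/8) / (1/7) = 7/8.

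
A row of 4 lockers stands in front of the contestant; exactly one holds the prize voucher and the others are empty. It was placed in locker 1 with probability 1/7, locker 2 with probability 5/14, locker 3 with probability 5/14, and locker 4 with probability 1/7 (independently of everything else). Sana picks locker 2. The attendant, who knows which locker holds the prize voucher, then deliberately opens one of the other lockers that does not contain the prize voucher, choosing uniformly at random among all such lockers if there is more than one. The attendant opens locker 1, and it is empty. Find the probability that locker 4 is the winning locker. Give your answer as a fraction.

6/31

Apply Bayes' rule, conditioning on where the prize voucher actually is.
If it is in locker 1 (prior 1/7): the attendant opened locker 1, so this case is ruled out; weight (1/7)·0 = 0.
If it is in locker 2 (prior 5/14): the attendant has 3 equally likely choices, so probability 1/3; weight (5/14)·(1/3) = 5/42.
If it is in locker 3 (prior 5/14): the attendant has 2 equally likely choices, so probability 1/2; weight (5/14)·(1/2) = 5/28.
If it is in locker 4 (prior 1/7): the attendant has 2 equally likely choices, so probability 1/2; weight (1/7)·(1/2) = 1/14.
The weights sum to 31/84.
So P(the prize voucher in locker 4 | the attendant opened locker 1) = (1/14) / (31/84) = 6/31.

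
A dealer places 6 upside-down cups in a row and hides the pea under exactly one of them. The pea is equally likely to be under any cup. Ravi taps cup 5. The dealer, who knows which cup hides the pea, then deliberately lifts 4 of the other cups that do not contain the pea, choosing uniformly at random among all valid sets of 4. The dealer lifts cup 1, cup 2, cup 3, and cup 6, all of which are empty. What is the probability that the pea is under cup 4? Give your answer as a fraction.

5/6

Consider each possible location of the pea in turn.
If it is under any of cups 1, 2, 3, and 6 (prior 1/6 each): that cup was opened and seen not to hold the prize — ruled out; weight (1/6)·0 = 0 each.
If it is under cup 4 (prior 1/6): the dealer has no choice, probability 1; weight (1/6)·1 = 1/6.
If it is under cup 5 (prior 1/6): the dealer has 5 equally likely choices, so probability 1/5; weight (1/6)·(1/5) = 1/30.
The weights sum to 1/5.
So P(the pea under cup 4 | the dealer opened cup 1, cup 2, cup 3, and cup 6) = (1/6) / (1/5) = 5/6.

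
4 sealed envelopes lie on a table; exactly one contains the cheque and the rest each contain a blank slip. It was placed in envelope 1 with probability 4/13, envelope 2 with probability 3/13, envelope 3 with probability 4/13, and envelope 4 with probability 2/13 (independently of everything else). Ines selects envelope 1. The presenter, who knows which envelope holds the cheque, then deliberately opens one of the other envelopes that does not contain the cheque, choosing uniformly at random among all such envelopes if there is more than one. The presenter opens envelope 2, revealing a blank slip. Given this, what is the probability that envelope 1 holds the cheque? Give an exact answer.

Apply Bayes' rule, conditioning on where the cheque actually is.
If it is in envelope 1 (prior 4/13): the presenter has 3 equally likely choices, so probability 1/3; weight (4/13)·(1/3) = 4/39.
If it is in envelope 2 (prior 3/13): the presenter opened envelope 2, so this case is ruled out; weight (3/13)·0 = 0.
If it is in envelope 3 (prior 4/13): the presenter has 2 equally likely choices, so probability 1/2; weight (4/13)·(1/2) = 2/13.
If it is in envelope 4 (prior 2/13): the presenter has 2 equally likely choices, so probability 1/2; weight (2/13)·(1/2) = 1/13.
The weights sum to 1/3.
So P(the cheque in envelope 1 | the presenter opened envelope 2) = (4/39) / (1/3) = 4/13.

4/13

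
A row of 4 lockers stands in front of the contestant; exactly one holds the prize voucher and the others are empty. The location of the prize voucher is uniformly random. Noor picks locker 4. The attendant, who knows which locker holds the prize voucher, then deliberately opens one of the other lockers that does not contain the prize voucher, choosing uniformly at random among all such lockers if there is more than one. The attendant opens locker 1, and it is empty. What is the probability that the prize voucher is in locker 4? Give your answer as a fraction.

Condition on the true location of the prize voucher.
If it is in locker 1 (prior 1/4): the attendant opened locker 1, so this case is ruled out; weight (1/4)·0 = 0.
If it is in either of lockers 2 and 3 (prior 1/4 each): the attendant has 2 equally likely choices, so probability 1/2; weight (1/4)·(1/2) = 1/8 each.
If it is in locker 4 (prior 1/4): the attendant has 3 equally likely choices, so probability 1/3; weight (1/4)·(1/3) = 1/12.
The weights sum to 1/3.
So P(the prize voucher in locker 4 | the attendant opened locker 1) = (1/12) / (1/3) = 1/4.

1/4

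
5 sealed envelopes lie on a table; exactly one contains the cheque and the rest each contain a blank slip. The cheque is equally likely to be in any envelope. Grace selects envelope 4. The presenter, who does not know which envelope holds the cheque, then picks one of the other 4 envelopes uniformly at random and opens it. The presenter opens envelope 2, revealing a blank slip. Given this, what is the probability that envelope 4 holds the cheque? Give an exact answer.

1/4

Condition on the true location of the cheque.
If it is in any of envelopes 1, 3, 4, and 5 (prior 1/5 each): the presenter picks envelope 2 with probability 1/4 regardless, and it is not the prize; weight (1/5)·(1/4) = 1/20 each.
If it is in envelope 2 (prior 1/5): the presenter opened envelope 2, so this case is ruled out; weight (1/5)·0 = 0.
The weights sum to 1/5.
So P(the cheque in envelope 4 | the presenter opened envelope 2) = (1/20) / (1/5) = 1/4.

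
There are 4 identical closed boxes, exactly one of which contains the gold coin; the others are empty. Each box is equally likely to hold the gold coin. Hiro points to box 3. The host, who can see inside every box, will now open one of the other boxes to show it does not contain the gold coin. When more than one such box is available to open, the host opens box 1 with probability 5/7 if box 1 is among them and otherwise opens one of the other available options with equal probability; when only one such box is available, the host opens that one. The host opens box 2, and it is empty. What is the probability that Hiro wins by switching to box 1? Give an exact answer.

Condition on the true location of the gold coin.
If it is in box 1 (prior 1/4): box 1 holds the prize so is unavailable; the host chooses uniformly among the 2 others, probability 1/2; weight (1/4)·(1/2) = 1/8.
If it is in box 2 (prior 1/4): the host opened box 2, so this case is ruled out; weight (1/4)·0 = 0.
If it is in box 3 (prior 1/4): box 1 is available but not opened; box 2 gets probability (1 − 5/7)/2 = 1/7; weight (1/4)·(1/7) = 1/28.
If it is in box 4 (prior 1/4): box 1 is available but not opened, probability 2/7; weight (1/4)·(2/7) = 1/14.
The weights sum to 13/56.
So P(the gold coin in box 1 | the host opened box 2) = (1/8) / (13/56) = 7/13.

7/13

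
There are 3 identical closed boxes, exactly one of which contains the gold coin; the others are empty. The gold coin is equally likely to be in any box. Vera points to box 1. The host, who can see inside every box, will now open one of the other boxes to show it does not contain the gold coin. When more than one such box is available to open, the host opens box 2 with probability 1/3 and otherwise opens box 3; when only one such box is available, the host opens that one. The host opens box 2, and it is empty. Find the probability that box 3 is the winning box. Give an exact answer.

Consider each possible location of the gold coin in turn.
If it is in box 1 (prior 1/3): box 2 is available, opened with probability 1/3; weight (1/3)·(1/3) = 1/9.
If it is in box 2 (prior 1/3): the host opened box 2, so this case is ruled out; weight (1/3)·0 = 0.
If it is in box 3 (prior 1/3): only box 2 is available, probability 1; weight (1/3)·1 = 1/3.
The weights sum to 4/9.
So P(the gold coin in box 3 | the host opened box 2) = (1/3) / (4/9) = 3/4.

3/4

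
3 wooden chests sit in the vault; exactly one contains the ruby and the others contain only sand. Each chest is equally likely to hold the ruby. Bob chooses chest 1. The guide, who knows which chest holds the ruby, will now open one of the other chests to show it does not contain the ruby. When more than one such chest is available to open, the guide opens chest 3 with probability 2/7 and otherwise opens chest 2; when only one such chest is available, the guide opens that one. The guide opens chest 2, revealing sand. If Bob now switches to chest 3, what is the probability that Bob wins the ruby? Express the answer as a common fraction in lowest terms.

7/12

Condition on the true location of the ruby.
If it is in chest 1 (prior 1/3): chest 3 is available but not opened, probability 5/7; weight (1/3)·(5/7) = 5/21.
If it is in chest 2 (prior 1/3): the guide opened chest 2, so this case is ruled out; weight (1/3)·0 = 0.
If it is in chest 3 (prior 1/3): only chest 2 is available, probability 1; weight (1/3)·1 = 1/3.
The weights sum to 4/7.
So P(the ruby in chest 3 | the guide opened chest 2) = (1/3) / (4/7) = 7/12.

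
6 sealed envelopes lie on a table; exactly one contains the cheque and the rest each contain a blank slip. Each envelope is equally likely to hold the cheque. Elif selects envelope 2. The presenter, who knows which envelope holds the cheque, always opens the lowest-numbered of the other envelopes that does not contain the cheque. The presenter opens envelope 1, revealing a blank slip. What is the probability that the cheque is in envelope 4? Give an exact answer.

Condition on the true location of the cheque.
If it is in envelope 1 (prior 1/6): the presenter opened envelope 1, so this case is ruled out; weight (1/6)·0 = 0.
If it is in any of envelopes 2, 3, 4, 5, and 6 (prior 1/6 each): envelope 1 is the lowest-numbered option available, probability 1; weight (1/6)·1 = 1/6 each.
The weights sum to 5/6.
So P(the cheque in envelope 4 | the presenter opened envelope 1) = (1/6) / (5/6) = 1/5.

1/5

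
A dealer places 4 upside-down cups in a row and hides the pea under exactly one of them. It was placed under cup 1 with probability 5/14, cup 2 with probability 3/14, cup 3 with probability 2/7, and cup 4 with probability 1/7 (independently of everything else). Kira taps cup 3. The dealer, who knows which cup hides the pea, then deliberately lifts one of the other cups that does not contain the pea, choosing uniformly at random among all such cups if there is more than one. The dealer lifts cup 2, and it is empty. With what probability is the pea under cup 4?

Consider each possible location of the pea in turn.
If it is under cup 1 (prior 5/14): the dealer has 2 equally likely choices, so probability 1/2; weight (5/14)·(1/2) = 5/28.
If it is under cup 2 (prior 3/14): the dealer opened cup 2, so this case is ruled out; weight (3/14)·0 = 0.
If it is under cup 3 (prior 2/7): the dealer has 3 equally likely choices, so probability 1/3; weight (2/7)·(1/3) = 2/21.
If it is under cup 4 (prior 1/7): the dealer has 2 equally likely choices, so probability 1/2; weight (1/7)·(1/2) = 1/14.
The weights sum to 29/84.
So P(the pea under cup 4 | the dealer opened cup 2) = (1/14) / (29/84) = 6/29.

6/29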